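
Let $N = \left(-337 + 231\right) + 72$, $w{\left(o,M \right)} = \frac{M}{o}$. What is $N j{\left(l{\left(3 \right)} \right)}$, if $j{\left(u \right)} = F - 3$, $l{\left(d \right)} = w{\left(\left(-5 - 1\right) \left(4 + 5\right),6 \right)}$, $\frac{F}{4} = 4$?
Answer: $-442$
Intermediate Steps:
$F = 16$ ($F = 4 \cdot 4 = 16$)
$l{\left(d \right)} = - \frac{1}{9}$ ($l{\left(d \right)} = \frac{6}{\left(-5 - 1\right) \left(4 + 5\right)} = \frac{6}{\left(-6\right) 9} = \frac{6}{-54} = 6 \left(- \frac{1}{54}\right) = - \frac{1}{9}$)
$j{\left(u \right)} = 13$ ($j{\left(u \right)} = 16 - 3 = 13$)
$N = -34$ ($N = -106 + 72 = -34$)
$N j{\left(l{\left(3 \right)} \right)} = \left(-34\right) 13 = -442$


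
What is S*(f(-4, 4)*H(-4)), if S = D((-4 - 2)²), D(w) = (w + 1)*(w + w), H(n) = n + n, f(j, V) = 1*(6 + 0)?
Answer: -127872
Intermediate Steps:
f(j, V) = 6 (f(j, V) = 1*6 = 6)
H(n) = 2*n
D(w) = 2*w*(1 + w) (D(w) = (1 + w)*(2*w) = 2*w*(1 + w))
S = 2664 (S = 2*(-4 - 2)²*(1 + (-4 - 2)²) = 2*(-6)²*(1 + (-6)²) = 2*36*(1 + 36) = 2*36*37 = 2664)
S*(f(-4, 4)*H(-4)) = 2664*(6*(2*(-4))) = 2664*(6*(-8)) = 2664*(-48) = -127872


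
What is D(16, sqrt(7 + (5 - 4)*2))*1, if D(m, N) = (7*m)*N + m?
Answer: 352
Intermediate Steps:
D(m, N) = m + 7*N*m (D(m, N) = 7*N*m + m = m + 7*N*m)
D(16, sqrt(7 + (5 - 4)*2))*1 = (16*(1 + 7*sqrt(7 + (5 - 4)*2)))*1 = (16*(1 + 7*sqrt(7 + 1*2)))*1 = (16*(1 + 7*sqrt(7 + 2)))*1 = (16*(1 + 7*sqrt(9)))*1 = (16*(1 + 7*3))*1 = (16*(1 + 21))*1 = (16*22)*1 = 352*1 = 352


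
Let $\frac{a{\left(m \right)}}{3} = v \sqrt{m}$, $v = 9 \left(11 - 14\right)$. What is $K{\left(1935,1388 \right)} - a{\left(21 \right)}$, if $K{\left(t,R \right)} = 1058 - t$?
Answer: $-877 + 81 \sqrt{21} \approx -505.81$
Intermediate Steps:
$v = -27$ ($v = 9 \left(-3\right) = -27$)
$a{\left(m \right)} = - 81 \sqrt{m}$ ($a{\left(m \right)} = 3 \left(- 27 \sqrt{m}\right) = - 81 \sqrt{m}$)
$K{\left(1935,1388 \right)} - a{\left(21 \right)} = \left(1058 - 1935\right) - - 81 \sqrt{21} = \left(1058 - 1935\right) + 81 \sqrt{21} = -877 + 81 \sqrt{21}$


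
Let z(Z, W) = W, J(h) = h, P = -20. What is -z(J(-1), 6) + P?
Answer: -26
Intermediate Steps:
-z(J(-1), 6) + P = -1*6 - 20 = -6 - 20 = -26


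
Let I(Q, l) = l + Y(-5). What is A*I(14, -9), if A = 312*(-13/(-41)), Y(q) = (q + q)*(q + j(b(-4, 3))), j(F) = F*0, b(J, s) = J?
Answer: 4056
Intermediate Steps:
j(F) = 0
Y(q) = 2*q² (Y(q) = (q + q)*(q + 0) = (2*q)*q = 2*q²)
I(Q, l) = 50 + l (I(Q, l) = l + 2*(-5)² = l + 2*25 = l + 50 = 50 + l)
A = 4056/41 (A = 312*(-13*(-1/41)) = 312*(13/41) = 4056/41 ≈ 98.927)
A*I(14, -9) = 4056*(50 - 9)/41 = (4056/41)*41 = 4056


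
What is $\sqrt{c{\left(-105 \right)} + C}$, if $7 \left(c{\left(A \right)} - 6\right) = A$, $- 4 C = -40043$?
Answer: $\frac{\sqrt{40007}}{2} \approx 100.01$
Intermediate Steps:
$C = \frac{40043}{4}$ ($C = \left(- \frac{1}{4}\right) \left(-40043\right) = \frac{40043}{4} \approx 10011.0$)
$c{\left(A \right)} = 6 + \frac{A}{7}$
$\sqrt{c{\left(-105 \right)} + C} = \sqrt{\left(6 + \frac{1}{7} \left(-105\right)\right) + \frac{40043}{4}} = \sqrt{\left(6 - 15\right) + \frac{40043}{4}} = \sqrt{-9 + \frac{40043}{4}} = \sqrt{\frac{40007}{4}} = \frac{\sqrt{40007}}{2}$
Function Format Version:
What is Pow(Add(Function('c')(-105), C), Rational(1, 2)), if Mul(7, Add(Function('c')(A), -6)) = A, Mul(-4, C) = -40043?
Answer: Mul(Rational(1, 2), Pow(40007, Rational(1, 2))) ≈ 100.01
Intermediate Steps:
C = Rational(40043, 4) (C = Mul(Rational(-1, 4), -40043) = Rational(40043, 4) ≈ 10011.)
Function('c')(A) = Add(6, Mul(Rational(1, 7), A))
Pow(Add(Function('c')(-105), C), Rational(1, 2)) = Pow(Add(Add(6, Mul(Rational(1, 7), -105)), Rational(40043, 4)), Rational(1, 2)) = Pow(Add(Add(6, -15), Rational(40043, 4)), Rational(1, 2)) = Pow(Add(-9, Rational(40043, 4)), Rational(1, 2)) = Pow(Rational(40007, 4), Rational(1, 2)) = Mul(Rational(1, 2), Pow(40007, Rational(1, 2)))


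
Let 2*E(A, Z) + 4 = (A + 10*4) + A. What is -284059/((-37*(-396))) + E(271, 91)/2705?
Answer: -764145167/39633660 ≈ -19.280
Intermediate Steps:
E(A, Z) = 18 + A (E(A, Z) = -2 + ((A + 10*4) + A)/2 = -2 + ((A + 40) + A)/2 = -2 + ((40 + A) + A)/2 = -2 + (40 + 2*A)/2 = -2 + (20 + A) = 18 + A)
-284059/((-37*(-396))) + E(271, 91)/2705 = -284059/((-37*(-396))) + (18 + 271)/2705 = -284059/14652 + 289*(1/2705) = -284059*1/14652 + 289/2705 = -284059/14652 + 289/2705 = -764145167/39633660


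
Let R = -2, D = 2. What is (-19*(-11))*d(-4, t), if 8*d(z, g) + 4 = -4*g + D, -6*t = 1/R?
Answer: -1463/24 ≈ -60.958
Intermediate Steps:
t = 1/12 (t = -⅙/(-2) = -⅙*(-½) = 1/12 ≈ 0.083333)
d(z, g) = -¼ - g/2 (d(z, g) = -½ + (-4*g + 2)/8 = -½ + (2 - 4*g)/8 = -½ + (¼ - g/2) = -¼ - g/2)
(-19*(-11))*d(-4, t) = (-19*(-11))*(-¼ - ½*1/12) = 209*(-¼ - 1/24) = 209*(-7/24) = -1463/24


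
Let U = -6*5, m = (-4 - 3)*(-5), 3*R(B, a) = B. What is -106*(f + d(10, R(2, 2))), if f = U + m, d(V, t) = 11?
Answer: -1696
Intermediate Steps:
R(B, a) = B/3
m = 35 (m = -7*(-5) = 35)
U = -30 (U = -6*5 = -30)
f = 5 (f = -30 + 35 = 5)
-106*(f + d(10, R(2, 2))) = -106*(5 + 11) = -106*16 = -1696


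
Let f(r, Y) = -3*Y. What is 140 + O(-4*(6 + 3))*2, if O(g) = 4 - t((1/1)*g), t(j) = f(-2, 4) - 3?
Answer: 178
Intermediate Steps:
t(j) = -15 (t(j) = -3*4 - 3 = -12 - 3 = -15)
O(g) = 19 (O(g) = 4 - 1*(-15) = 4 + 15 = 19)
140 + O(-4*(6 + 3))*2 = 140 + 19*2 = 140 + 38 = 178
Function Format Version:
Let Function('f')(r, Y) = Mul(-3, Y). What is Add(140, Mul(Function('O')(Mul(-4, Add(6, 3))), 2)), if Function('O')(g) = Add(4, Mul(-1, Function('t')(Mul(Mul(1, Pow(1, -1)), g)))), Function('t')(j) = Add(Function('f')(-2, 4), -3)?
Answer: 178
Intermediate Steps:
Function('t')(j) = -15 (Function('t')(j) = Add(Mul(-3, 4), -3) = Add(-12, -3) = -15)
Function('O')(g) = 19 (Function('O')(g) = Add(4, Mul(-1, -15)) = Add(4, 15) = 19)
Add(140, Mul(Function('O')(Mul(-4, Add(6, 3))), 2)) = Add(140, Mul(19, 2)) = Add(140, 38) = 178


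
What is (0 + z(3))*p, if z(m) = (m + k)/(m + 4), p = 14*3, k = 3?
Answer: 36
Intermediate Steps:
p = 42
z(m) = (3 + m)/(4 + m) (z(m) = (m + 3)/(m + 4) = (3 + m)/(4 + m))
(0 + z(3))*p = (0 + (3 + 3)/(4 + 3))*42 = (0 + 6/7)*42 = (6/7)*42 = 36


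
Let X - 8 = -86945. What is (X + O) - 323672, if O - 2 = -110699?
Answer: -521306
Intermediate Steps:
X = -86937 (X = 8 - 86945 = -86937)
O = -110697 (O = 2 - 110699 = -110697)
(X + O) - 323672 = (-86937 - 110697) - 323672 = -197634 - 323672 = -521306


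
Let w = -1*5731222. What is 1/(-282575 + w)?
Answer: -1/6013797 ≈ -1.6628e-7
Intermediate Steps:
w = -5731222
1/(-282575 + w) = 1/(-282575 - 5731222) = 1/(-6013797) = -1/6013797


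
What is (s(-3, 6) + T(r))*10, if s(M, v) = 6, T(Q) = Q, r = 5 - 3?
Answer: 80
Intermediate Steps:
r = 2
(s(-3, 6) + T(r))*10 = (6 + 2)*10 = 8*10 = 80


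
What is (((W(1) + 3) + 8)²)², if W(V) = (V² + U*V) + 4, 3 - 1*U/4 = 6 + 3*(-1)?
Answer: 65536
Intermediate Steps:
U = 0 (U = 12 - 4*(6 + 3*(-1)) = 12 - 4*(6 - 3) = 12 - 4*3 = 12 - 12 = 0)
W(V) = 4 + V² (W(V) = (V² + 0*V) + 4 = (V² + 0) + 4 = V² + 4 = 4 + V²)
(((W(1) + 3) + 8)²)² = ((((4 + 1²) + 3) + 8)²)² = ((((4 + 1) + 3) + 8)²)² = (((5 + 3) + 8)²)² = ((8 + 8)²)² = (16²)² = 256² = 65536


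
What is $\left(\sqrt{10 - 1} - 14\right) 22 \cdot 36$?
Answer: $-8712$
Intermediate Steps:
$\left(\sqrt{10 - 1} - 14\right) 22 \cdot 36 = \left(\sqrt{9} - 14\right) 22 \cdot 36 = \left(3 - 14\right) 22 \cdot 36 = \left(-11\right) 22 \cdot 36 = \left(-242\right) 36 = -8712$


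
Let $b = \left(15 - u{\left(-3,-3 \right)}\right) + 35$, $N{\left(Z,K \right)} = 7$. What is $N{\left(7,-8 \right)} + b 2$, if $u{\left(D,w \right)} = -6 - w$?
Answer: $113$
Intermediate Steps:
$b = 53$ ($b = \left(15 - \left(-6 - -3\right)\right) + 35 = \left(15 - \left(-6 + 3\right)\right) + 35 = \left(15 - -3\right) + 35 = \left(15 + 3\right) + 35 = 18 + 35 = 53$)
$N{\left(7,-8 \right)} + b 2 = 7 + 53 \cdot 2 = 7 + 106 = 113$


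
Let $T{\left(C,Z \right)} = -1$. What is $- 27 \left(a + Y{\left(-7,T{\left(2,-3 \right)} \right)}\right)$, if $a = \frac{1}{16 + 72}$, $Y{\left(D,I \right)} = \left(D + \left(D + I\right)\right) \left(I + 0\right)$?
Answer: $- \frac{35667}{88} \approx -405.31$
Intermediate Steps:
$Y{\left(D,I \right)} = I \left(I + 2 D\right)$ ($Y{\left(D,I \right)} = \left(I + 2 D\right) I = I \left(I + 2 D\right)$)
$a = \frac{1}{88} \approx 0.011364$
$- 27 \left(a + Y{\left(-7,T{\left(2,-3 \right)} \right)}\right) = - 27 \left(\frac{1}{88} - \left(-1 + 2 \left(-7\right)\right)\right) = - 27 \left(\frac{1}{88} - \left(-1 - 14\right)\right) = - 27 \left(\frac{1}{88} - -15\right) = - 27 \left(\frac{1}{88} + 15\right) = \left(-27\right) \frac{1321}{88} = - \frac{35667}{88}$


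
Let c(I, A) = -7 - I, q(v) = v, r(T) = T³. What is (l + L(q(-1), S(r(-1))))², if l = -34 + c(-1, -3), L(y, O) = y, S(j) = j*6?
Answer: 1681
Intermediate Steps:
S(j) = 6*j
l = -40 (l = -34 + (-7 - 1*(-1)) = -34 + (-7 + 1) = -34 - 6 = -40)
(l + L(q(-1), S(r(-1))))² = (-40 - 1)² = (-41)² = 1681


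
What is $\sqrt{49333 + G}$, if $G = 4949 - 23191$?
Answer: $\sqrt{31091} \approx 176.33$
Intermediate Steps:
$G = -18242$ ($G = 4949 - 23191 = -18242$)
$\sqrt{49333 + G} = \sqrt{49333 - 18242} = \sqrt{31091}$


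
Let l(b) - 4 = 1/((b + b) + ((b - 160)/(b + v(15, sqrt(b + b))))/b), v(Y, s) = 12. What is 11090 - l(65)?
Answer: 1442409545/130111 ≈ 11086.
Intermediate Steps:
l(b) = 4 + 1/(2*b + (-160 + b)/(b*(12 + b))) (l(b) = 4 + 1/((b + b) + ((b - 160)/(b + 12))/b) = 4 + 1/(2*b + ((-160 + b)/(12 + b))/b) = 4 + 1/(2*b + (-160 + b)/(b*(12 + b))))
11090 - l(65) = 11090 - (-640 + 8*65**3 + 16*65 + 97*65**2)/(-160 + 65 + 2*65**3 + 24*65**2) = 11090 - (-640 + 8*274625 + 1040 + 97*4225)/(-160 + 65 + 2*274625 + 24*4225) = 11090 - (-640 + 2197000 + 1040 + 409825)/(-160 + 65 + 549250 + 101400) = 11090 - 2607225/650555 = 11090 - 1*521445/130111 = 11090 - 521445/130111 = 1442409545/130111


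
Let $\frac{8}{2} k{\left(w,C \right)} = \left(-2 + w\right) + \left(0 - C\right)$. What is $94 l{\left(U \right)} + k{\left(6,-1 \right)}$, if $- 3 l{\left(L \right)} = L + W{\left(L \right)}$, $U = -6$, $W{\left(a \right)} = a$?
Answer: $\frac{1509}{4} \approx 377.25$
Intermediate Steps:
$k{\left(w,C \right)} = - \frac{1}{2} - \frac{C}{4} + \frac{w}{4}$ ($k{\left(w,C \right)} = \frac{\left(-2 + w\right) + \left(0 - C\right)}{4} = \frac{\left(-2 + w\right) - C}{4} = \frac{-2 + w - C}{4} = - \frac{1}{2} - \frac{C}{4} + \frac{w}{4}$)
$l{\left(L \right)} = - \frac{2 L}{3}$ ($l{\left(L \right)} = - \frac{L + L}{3} = - \frac{2 L}{3}$)
$94 l{\left(U \right)} + k{\left(6,-1 \right)} = 94 \left(\left(- \frac{2}{3}\right) \left(-6\right)\right) - - \frac{5}{4} = 94 \cdot 4 + \left(- \frac{1}{2} + \frac{1}{4} + \frac{3}{2}\right) = 376 + \frac{5}{4} = \frac{1509}{4}$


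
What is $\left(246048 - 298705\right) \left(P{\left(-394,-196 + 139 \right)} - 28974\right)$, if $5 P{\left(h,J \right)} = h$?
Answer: $\frac{7649166448}{5} \approx 1.5298 \cdot 10^{9}$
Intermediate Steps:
$P{\left(h,J \right)} = \frac{h}{5}$
$\left(246048 - 298705\right) \left(P{\left(-394,-196 + 139 \right)} - 28974\right) = \left(246048 - 298705\right) \left(\frac{1}{5} \left(-394\right) - 28974\right) = - 52657 \left(- \frac{394}{5} - 28974\right) = \left(-52657\right) \left(- \frac{145264}{5}\right) = \frac{7649166448}{5}$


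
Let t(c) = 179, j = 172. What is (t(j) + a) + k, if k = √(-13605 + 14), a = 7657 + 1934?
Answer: 9770 + I*√13591 ≈ 9770.0 + 116.58*I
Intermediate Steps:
a = 9591
k = I*√13591 (k = √(-13591) = I*√13591 ≈ 116.58*I)
(t(j) + a) + k = (179 + 9591) + I*√13591 = 9770 + I*√13591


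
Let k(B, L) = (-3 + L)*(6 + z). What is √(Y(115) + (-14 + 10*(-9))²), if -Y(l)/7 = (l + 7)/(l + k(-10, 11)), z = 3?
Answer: √378065006/187 ≈ 103.98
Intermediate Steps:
k(B, L) = -27 + 9*L (k(B, L) = (-3 + L)*(6 + 3) = (-3 + L)*9 = -27 + 9*L)
Y(l) = -7*(7 + l)/(72 + l) (Y(l) = -7*(l + 7)/(l + (-27 + 9*11)) = -7*(7 + l)/(l + (-27 + 99)) = -7*(7 + l)/(l + 72) = -7*(7 + l)/(72 + l))
√(Y(115) + (-14 + 10*(-9))²) = √(7*(-7 - 1*115)/(72 + 115) + (-14 + 10*(-9))²) = √(7*(-7 - 115)/187 + (-14 - 90)²) = √(7*(1/187)*(-122) + (-104)²) = √(-854/187 + 10816) = √(2021738/187) = √378065006/187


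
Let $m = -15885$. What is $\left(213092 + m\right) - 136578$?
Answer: $60629$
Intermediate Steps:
$\left(213092 + m\right) - 136578 = \left(213092 - 15885\right) - 136578 = 197207 - 136578 = 60629$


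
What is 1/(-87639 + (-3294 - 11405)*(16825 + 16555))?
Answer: -1/490740259 ≈ -2.0377e-9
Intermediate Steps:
1/(-87639 + (-3294 - 11405)*(16825 + 16555)) = 1/(-87639 - 14699*33380) = 1/(-87639 - 490652620) = 1/(-490740259) = -1/490740259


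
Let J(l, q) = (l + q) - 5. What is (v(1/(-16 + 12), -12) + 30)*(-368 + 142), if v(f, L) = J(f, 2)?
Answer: -12091/2 ≈ -6045.5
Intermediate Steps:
J(l, q) = -5 + l + q
v(f, L) = -3 + f (v(f, L) = -5 + f + 2 = -3 + f)
(v(1/(-16 + 12), -12) + 30)*(-368 + 142) = ((-3 + 1/(-16 + 12)) + 30)*(-368 + 142) = ((-3 + 1/(-4)) + 30)*(-226) = ((-3 - ¼) + 30)*(-226) = (-13/4 + 30)*(-226) = (107/4)*(-226) = -12091/2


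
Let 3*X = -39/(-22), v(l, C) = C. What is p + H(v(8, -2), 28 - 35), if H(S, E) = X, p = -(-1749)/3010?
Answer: 19402/16555 ≈ 1.1720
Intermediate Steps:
p = 1749/3010 (p = -(-1749)/3010 = -1*(-1749/3010) = 1749/3010 ≈ 0.58106)
X = 13/22 (X = (-39/(-22))/3 = (-39*(-1/22))/3 = (1/3)*(39/22) = 13/22 ≈ 0.59091)
H(S, E) = 13/22
p + H(v(8, -2), 28 - 35) = 1749/3010 + 13/22 = 19402/16555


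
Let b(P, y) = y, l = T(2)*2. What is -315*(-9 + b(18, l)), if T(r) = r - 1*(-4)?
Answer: -945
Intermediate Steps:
T(r) = 4 + r (T(r) = r + 4 = 4 + r)
l = 12 (l = (4 + 2)*2 = 6*2 = 12)
-315*(-9 + b(18, l)) = -315*(-9 + 12) = -315*3 = -945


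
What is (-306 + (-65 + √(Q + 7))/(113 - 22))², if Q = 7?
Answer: (27911 - √14)²/8281 ≈ 94048.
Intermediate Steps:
(-306 + (-65 + √(Q + 7))/(113 - 22))² = (-306 + (-65 + √(7 + 7))/(113 - 22))² = (-306 + (-65 + √14)/91)² = (-306 + (-65 + √14)*(1/91))² = (-306 + (-5/7 + √14/91))² = (-2147/7 + √14/91)²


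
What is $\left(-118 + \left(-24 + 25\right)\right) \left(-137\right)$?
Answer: $16029$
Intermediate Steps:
$\left(-118 + \left(-24 + 25\right)\right) \left(-137\right) = \left(-118 + 1\right) \left(-137\right) = \left(-117\right) \left(-137\right) = 16029$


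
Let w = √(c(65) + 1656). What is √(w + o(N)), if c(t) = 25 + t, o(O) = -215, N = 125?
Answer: √(-215 + 3*√194) ≈ 13.161*I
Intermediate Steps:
w = 3*√194 (w = √((25 + 65) + 1656) = √(90 + 1656) = √1746 = 3*√194 ≈ 41.785)
√(w + o(N)) = √(3*√194 - 215) = √(-215 + 3*√194)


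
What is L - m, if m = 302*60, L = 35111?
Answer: 16991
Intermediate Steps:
m = 18120
L - m = 35111 - 1*18120 = 35111 - 18120 = 16991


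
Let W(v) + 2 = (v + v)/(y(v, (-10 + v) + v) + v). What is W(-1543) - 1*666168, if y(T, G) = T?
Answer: -666169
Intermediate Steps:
W(v) = -1 (W(v) = -2 + (v + v)/(v + v) = -2 + (2*v)/((2*v)) = -2 + (2*v)*(1/(2*v)) = -2 + 1 = -1)
W(-1543) - 1*666168 = -1 - 1*666168 = -1 - 666168 = -666169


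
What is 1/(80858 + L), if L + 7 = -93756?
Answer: -1/12905 ≈ -7.7489e-5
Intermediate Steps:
L = -93763 (L = -7 - 93756 = -93763)
1/(80858 + L) = 1/(80858 - 93763) = 1/(-12905) = -1/12905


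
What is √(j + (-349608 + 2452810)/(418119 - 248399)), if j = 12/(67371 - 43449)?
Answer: √39405928781198215/56389470 ≈ 3.5203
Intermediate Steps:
j = 2/3987 (j = 12/23922 = (1/23922)*12 = 2/3987 ≈ 0.00050163)
√(j + (-349608 + 2452810)/(418119 - 248399)) = √(2/3987 + (-349608 + 2452810)/(418119 - 248399)) = √(2/3987 + 2103202/169720) = √(2/3987 + 2103202*(1/169720)) = √(2/3987 + 1051601/84860) = √(4192902907/338336820) = √39405928781198215/56389470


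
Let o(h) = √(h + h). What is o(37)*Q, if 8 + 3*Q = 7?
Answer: -√74/3 ≈ -2.8674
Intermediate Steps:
Q = -⅓ (Q = -8/3 + (⅓)*7 = -8/3 + 7/3 = -⅓ ≈ -0.33333)
o(h) = √2*√h (o(h) = √(2*h) = √2*√h)
o(37)*Q = (√2*√37)*(-⅓) = √74*(-⅓) = -√74/3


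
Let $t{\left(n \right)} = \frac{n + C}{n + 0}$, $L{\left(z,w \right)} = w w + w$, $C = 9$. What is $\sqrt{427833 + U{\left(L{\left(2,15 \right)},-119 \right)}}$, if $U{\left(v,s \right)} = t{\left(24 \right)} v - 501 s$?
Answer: $9 \sqrt{6022} \approx 698.41$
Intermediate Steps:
$L{\left(z,w \right)} = w + w^{2}$ ($L{\left(z,w \right)} = w^{2} + w = w + w^{2}$)
$t{\left(n \right)} = \frac{9 + n}{n}$ ($t{\left(n \right)} = \frac{n + 9}{n + 0} = \frac{9 + n}{n}$)
$U{\left(v,s \right)} = - 501 s + \frac{11 v}{8}$ ($U{\left(v,s \right)} = \frac{9 + 24}{24} v - 501 s = \frac{1}{24} \cdot 33 v - 501 s = \frac{11 v}{8} - 501 s = - 501 s + \frac{11 v}{8}$)
$\sqrt{427833 + U{\left(L{\left(2,15 \right)},-119 \right)}} = \sqrt{427833 + \left(\left(-501\right) \left(-119\right) + \frac{11 \cdot 15 \left(1 + 15\right)}{8}\right)} = \sqrt{427833 + \left(59619 + \frac{11 \cdot 15 \cdot 16}{8}\right)} = \sqrt{427833 + \left(59619 + \frac{11}{8} \cdot 240\right)} = \sqrt{427833 + \left(59619 + 330\right)} = \sqrt{427833 + 59949} = \sqrt{487782} = 9 \sqrt{6022}$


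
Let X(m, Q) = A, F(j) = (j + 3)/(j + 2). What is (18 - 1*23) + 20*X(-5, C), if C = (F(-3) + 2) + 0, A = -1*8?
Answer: -165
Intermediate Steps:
F(j) = (3 + j)/(2 + j)
A = -8
C = 2 (C = ((3 - 3)/(2 - 3) + 2) + 0 = (0/(-1) + 2) + 0 = (-1*0 + 2) + 0 = (0 + 2) + 0 = 2 + 0 = 2)
X(m, Q) = -8
(18 - 1*23) + 20*X(-5, C) = (18 - 1*23) + 20*(-8) = (18 - 23) - 160 = -5 - 160 = -165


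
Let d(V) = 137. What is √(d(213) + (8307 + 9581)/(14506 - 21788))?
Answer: √1783627593/3641 ≈ 11.599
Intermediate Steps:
√(d(213) + (8307 + 9581)/(14506 - 21788)) = √(137 + (8307 + 9581)/(14506 - 21788)) = √(137 + 17888/(-7282)) = √(137 + 17888*(-1/7282)) = √(137 - 8944/3641) = √(489873/3641) = √1783627593/3641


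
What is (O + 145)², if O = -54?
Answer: 8281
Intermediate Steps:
(O + 145)² = (-54 + 145)² = 91² = 8281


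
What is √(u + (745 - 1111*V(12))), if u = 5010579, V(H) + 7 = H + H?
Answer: √4992437 ≈ 2234.4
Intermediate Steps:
V(H) = -7 + 2*H (V(H) = -7 + (H + H) = -7 + 2*H)
√(u + (745 - 1111*V(12))) = √(5010579 + (745 - 1111*(-7 + 2*12))) = √(5010579 + (745 - 1111*(-7 + 24))) = √(5010579 + (745 - 1111*17)) = √(5010579 + (745 - 18887)) = √(5010579 - 18142) = √4992437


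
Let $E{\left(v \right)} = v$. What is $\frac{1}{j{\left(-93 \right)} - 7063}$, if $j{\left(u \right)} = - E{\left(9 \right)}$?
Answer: $- \frac{1}{7072} \approx -0.0001414$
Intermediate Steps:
$j{\left(u \right)} = -9$ ($j{\left(u \right)} = \left(-1\right) 9 = -9$)
$\frac{1}{j{\left(-93 \right)} - 7063} = \frac{1}{-9 - 7063} = \frac{1}{-7072} = - \frac{1}{7072}$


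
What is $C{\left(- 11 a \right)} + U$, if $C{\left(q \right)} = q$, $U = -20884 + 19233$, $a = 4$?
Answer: $-1695$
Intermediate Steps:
$U = -1651$
$C{\left(- 11 a \right)} + U = \left(-11\right) 4 - 1651 = -44 - 1651 = -1695$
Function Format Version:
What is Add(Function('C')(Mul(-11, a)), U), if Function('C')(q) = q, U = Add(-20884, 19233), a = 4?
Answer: -1695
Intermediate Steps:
U = -1651
Add(Function('C')(Mul(-11, a)), U) = Add(Mul(-11, 4), -1651) = Add(-44, -1651) = -1695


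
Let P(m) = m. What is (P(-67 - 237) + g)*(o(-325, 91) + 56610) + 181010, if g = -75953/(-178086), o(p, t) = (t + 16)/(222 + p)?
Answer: -311901419767513/18342858 ≈ -1.7004e+7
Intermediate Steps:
o(p, t) = (16 + t)/(222 + p)
g = 75953/178086 (g = -75953*(-1/178086) = 75953/178086 ≈ 0.42650)
(P(-67 - 237) + g)*(o(-325, 91) + 56610) + 181010 = ((-67 - 237) + 75953/178086)*((16 + 91)/(222 - 325) + 56610) + 181010 = (-304 + 75953/178086)*(107/(-103) + 56610) + 181010 = -54062191*(-1/103*107 + 56610)/178086 + 181010 = -54062191*(-107/103 + 56610)/178086 + 181010 = -54062191/178086*5830723/103 + 181010 = -315221660494093/18342858 + 181010 = -311901419767513/18342858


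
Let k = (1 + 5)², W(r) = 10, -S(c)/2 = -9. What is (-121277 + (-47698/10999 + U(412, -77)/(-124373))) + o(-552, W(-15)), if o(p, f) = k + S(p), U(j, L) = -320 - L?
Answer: -165836402771418/1367978627 ≈ -1.2123e+5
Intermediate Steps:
S(c) = 18 (S(c) = -2*(-9) = 18)
k = 36 (k = 6² = 36)
o(p, f) = 54 (o(p, f) = 36 + 18 = 54)
(-121277 + (-47698/10999 + U(412, -77)/(-124373))) + o(-552, W(-15)) = (-121277 + (-47698/10999 + (-320 - 1*(-77))/(-124373))) + 54 = (-121277 + (-47698*1/10999 + (-320 + 77)*(-1/124373))) + 54 = (-121277 + (-47698/10999 - 243*(-1/124373))) + 54 = (-121277 + (-47698/10999 + 243/124373)) + 54 = (-121277 - 5929670597/1367978627) + 54 = -165910273617276/1367978627 + 54 = -165836402771418/1367978627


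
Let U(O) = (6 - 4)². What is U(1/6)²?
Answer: 16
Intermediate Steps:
U(O) = 4 (U(O) = 2² = 4)
U(1/6)² = 4² = 16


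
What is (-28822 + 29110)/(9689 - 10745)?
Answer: -3/11 ≈ -0.27273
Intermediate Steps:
(-28822 + 29110)/(9689 - 10745) = 288/(-1056) = 288*(-1/1056) = -3/11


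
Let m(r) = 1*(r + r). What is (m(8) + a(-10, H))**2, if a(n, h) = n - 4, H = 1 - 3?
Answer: 4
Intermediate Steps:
m(r) = 2*r (m(r) = 1*(2*r) = 2*r)
H = -2
a(n, h) = -4 + n
(m(8) + a(-10, H))**2 = (2*8 + (-4 - 10))**2 = (16 - 14)**2 = 2**2 = 4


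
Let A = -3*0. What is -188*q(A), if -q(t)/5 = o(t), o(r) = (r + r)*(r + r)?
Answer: 0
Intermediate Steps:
A = 0
o(r) = 4*r**2 (o(r) = (2*r)*(2*r) = 4*r**2)
q(t) = -20*t**2
-188*q(A) = -(-3760)*0**2 = -(-3760)*0 = -188*0 = 0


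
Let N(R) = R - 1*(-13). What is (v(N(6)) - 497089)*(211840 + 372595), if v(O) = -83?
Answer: -290564717820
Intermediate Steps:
N(R) = 13 + R (N(R) = R + 13 = 13 + R)
(v(N(6)) - 497089)*(211840 + 372595) = (-83 - 497089)*(211840 + 372595) = -497172*584435 = -290564717820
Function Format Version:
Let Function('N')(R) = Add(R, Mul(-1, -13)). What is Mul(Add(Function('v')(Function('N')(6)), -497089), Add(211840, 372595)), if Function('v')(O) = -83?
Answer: -290564717820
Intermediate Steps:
Function('N')(R) = Add(13, R) (Function('N')(R) = Add(R, 13) = Add(13, R))
Mul(Add(Function('v')(Function('N')(6)), -497089), Add(211840, 372595)) = Mul(Add(-83, -497089), Add(211840, 372595)) = Mul(-497172, 584435) = -290564717820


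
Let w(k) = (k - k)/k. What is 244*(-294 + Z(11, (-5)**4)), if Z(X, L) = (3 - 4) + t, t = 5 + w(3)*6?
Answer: -70760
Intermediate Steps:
w(k) = 0 (w(k) = 0/k = 0)
t = 5 (t = 5 + 0*6 = 5 + 0 = 5)
Z(X, L) = 4 (Z(X, L) = (3 - 4) + 5 = -1 + 5 = 4)
244*(-294 + Z(11, (-5)**4)) = 244*(-294 + 4) = 244*(-290) = -70760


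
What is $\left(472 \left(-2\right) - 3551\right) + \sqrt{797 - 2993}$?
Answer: $-4495 + 6 i \sqrt{61} \approx -4495.0 + 46.862 i$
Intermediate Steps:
$\left(472 \left(-2\right) - 3551\right) + \sqrt{797 - 2993} = \left(-944 - 3551\right) + \sqrt{-2196} = -4495 + 6 i \sqrt{61}$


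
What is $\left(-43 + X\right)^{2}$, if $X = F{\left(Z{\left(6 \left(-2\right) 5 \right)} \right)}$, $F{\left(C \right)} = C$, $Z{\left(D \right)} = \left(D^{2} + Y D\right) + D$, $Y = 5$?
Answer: $10220809$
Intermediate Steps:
$Z{\left(D \right)} = D^{2} + 6 D$ ($Z{\left(D \right)} = \left(D^{2} + 5 D\right) + D = D^{2} + 6 D$)
$X = 3240$ ($X = 6 \left(-2\right) 5 \left(6 + 6 \left(-2\right) 5\right) = \left(-12\right) 5 \left(6 - 60\right) = - 60 \left(6 - 60\right) = \left(-60\right) \left(-54\right) = 3240$)
$\left(-43 + X\right)^{2} = \left(-43 + 3240\right)^{2} = 3197^{2} = 10220809$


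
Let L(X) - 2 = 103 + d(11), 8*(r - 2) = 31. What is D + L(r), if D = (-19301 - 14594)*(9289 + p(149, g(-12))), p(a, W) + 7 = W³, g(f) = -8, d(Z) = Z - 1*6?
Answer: -297259040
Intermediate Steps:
d(Z) = -6 + Z (d(Z) = Z - 6 = -6 + Z)
r = 47/8 (r = 2 + (⅛)*31 = 2 + 31/8 = 47/8 ≈ 5.8750)
p(a, W) = -7 + W³
L(X) = 110 (L(X) = 2 + (103 + (-6 + 11)) = 2 + (103 + 5) = 2 + 108 = 110)
D = -297259150 (D = (-19301 - 14594)*(9289 + (-7 + (-8)³)) = -33895*(9289 + (-7 - 512)) = -33895*(9289 - 519) = -33895*8770 = -297259150)
D + L(r) = -297259150 + 110 = -297259040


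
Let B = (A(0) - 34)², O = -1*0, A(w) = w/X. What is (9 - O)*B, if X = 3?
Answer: 10404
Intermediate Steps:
A(w) = w/3
O = 0
B = 1156 (B = ((⅓)*0 - 34)² = (0 - 34)² = (-34)² = 1156)
(9 - O)*B = (9 - 1*0)*1156 = (9 + 0)*1156 = 9*1156 = 10404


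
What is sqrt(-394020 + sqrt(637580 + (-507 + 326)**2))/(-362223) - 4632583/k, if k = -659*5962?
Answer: 4632583/3928958 - sqrt(-394020 + sqrt(670341))/362223 ≈ 1.1791 - 0.0017311*I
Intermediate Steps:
k = -3928958
sqrt(-394020 + sqrt(637580 + (-507 + 326)**2))/(-362223) - 4632583/k = sqrt(-394020 + sqrt(637580 + (-507 + 326)**2))/(-362223) - 4632583/(-3928958) = sqrt(-394020 + sqrt(637580 + (-181)**2))*(-1/362223) - 4632583*(-1/3928958) = sqrt(-394020 + sqrt(637580 + 32761))*(-1/362223) + 4632583/3928958 = sqrt(-394020 + sqrt(670341))*(-1/362223) + 4632583/3928958 = -sqrt(-394020 + sqrt(670341))/362223 + 4632583/3928958 = 4632583/3928958 - sqrt(-394020 + sqrt(670341))/362223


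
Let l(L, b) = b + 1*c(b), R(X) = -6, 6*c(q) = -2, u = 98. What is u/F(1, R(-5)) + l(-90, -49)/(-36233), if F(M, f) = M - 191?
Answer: -279589/543495 ≈ -0.51443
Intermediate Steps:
c(q) = -⅓ (c(q) = (⅙)*(-2) = -⅓)
F(M, f) = -191 + M
l(L, b) = -⅓ + b (l(L, b) = b + 1*(-⅓) = b - ⅓ = -⅓ + b)
u/F(1, R(-5)) + l(-90, -49)/(-36233) = 98/(-191 + 1) + (-⅓ - 49)/(-36233) = 98/(-190) - 148/3*(-1/36233) = 98*(-1/190) + 148/108699 = -49/95 + 148/108699 = -279589/543495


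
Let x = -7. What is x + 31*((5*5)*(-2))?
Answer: -1557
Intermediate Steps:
x + 31*((5*5)*(-2)) = -7 + 31*((5*5)*(-2)) = -7 + 31*(25*(-2)) = -7 + 31*(-50) = -7 - 1550 = -1557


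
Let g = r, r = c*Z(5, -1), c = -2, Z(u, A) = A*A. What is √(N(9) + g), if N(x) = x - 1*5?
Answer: √2 ≈ 1.4142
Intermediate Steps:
Z(u, A) = A²
N(x) = -5 + x (N(x) = x - 5 = -5 + x)
r = -2 (r = -2*(-1)² = -2*1 = -2)
g = -2
√(N(9) + g) = √((-5 + 9) - 2) = √(4 - 2) = √2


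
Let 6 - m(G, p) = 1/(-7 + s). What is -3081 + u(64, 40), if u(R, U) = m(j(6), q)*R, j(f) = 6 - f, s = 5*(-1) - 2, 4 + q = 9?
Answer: -18847/7 ≈ -2692.4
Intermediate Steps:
q = 5 (q = -4 + 9 = 5)
s = -7 (s = -5 - 2 = -7)
m(G, p) = 85/14 (m(G, p) = 6 - 1/(-7 - 7) = 6 - 1/(-14) = 6 - 1*(-1/14) = 6 + 1/14 = 85/14)
u(R, U) = 85*R/14
-3081 + u(64, 40) = -3081 + (85/14)*64 = -3081 + 2720/7 = -18847/7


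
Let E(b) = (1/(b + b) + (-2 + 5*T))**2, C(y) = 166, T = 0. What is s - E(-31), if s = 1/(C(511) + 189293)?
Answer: -2960293031/728280396 ≈ -4.0648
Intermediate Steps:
s = 1/189459 (s = 1/(166 + 189293) = 1/189459 ≈ 5.2782e-6)
E(b) = (-2 + 1/(2*b))**2 (E(b) = (1/(b + b) + (-2 + 5*0))**2 = (1/(2*b) + (-2 + 0))**2 = (1/(2*b) - 2)**2 = (-2 + 1/(2*b))**2)
s - E(-31) = 1/189459 - (-1 + 4*(-31))**2/(4*(-31)**2) = 1/189459 - (-1 - 124)**2/(4*961) = 1/189459 - (-125)**2/(4*961) = 1/189459 - 15625/(4*961) = 1/189459 - 1*15625/3844 = 1/189459 - 15625/3844 = -2960293031/728280396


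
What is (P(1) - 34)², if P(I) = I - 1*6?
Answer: 1521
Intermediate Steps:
P(I) = -6 + I (P(I) = I - 6 = -6 + I)
(P(1) - 34)² = ((-6 + 1) - 34)² = (-5 - 34)² = (-39)² = 1521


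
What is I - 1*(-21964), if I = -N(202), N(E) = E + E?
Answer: 21560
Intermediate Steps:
N(E) = 2*E
I = -404 (I = -2*202 = -1*404 = -404)
I - 1*(-21964) = -404 - 1*(-21964) = -404 + 21964 = 21560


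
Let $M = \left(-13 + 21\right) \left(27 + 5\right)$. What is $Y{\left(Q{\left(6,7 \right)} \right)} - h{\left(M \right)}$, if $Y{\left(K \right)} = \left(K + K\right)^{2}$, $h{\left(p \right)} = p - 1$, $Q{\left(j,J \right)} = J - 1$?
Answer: $-111$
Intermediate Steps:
$Q{\left(j,J \right)} = -1 + J$
$M = 256$ ($M = 8 \cdot 32 = 256$)
$h{\left(p \right)} = -1 + p$ ($h{\left(p \right)} = p - 1 = -1 + p$)
$Y{\left(K \right)} = 4 K^{2}$ ($Y{\left(K \right)} = \left(2 K\right)^{2} = 4 K^{2}$)
$Y{\left(Q{\left(6,7 \right)} \right)} - h{\left(M \right)} = 4 \left(-1 + 7\right)^{2} - \left(-1 + 256\right) = 4 \cdot 6^{2} - 255 = 4 \cdot 36 - 255 = 144 - 255 = -111$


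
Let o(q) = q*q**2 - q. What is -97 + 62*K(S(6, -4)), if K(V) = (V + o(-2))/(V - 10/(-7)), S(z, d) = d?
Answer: 1297/9 ≈ 144.11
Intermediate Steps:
o(q) = q**3 - q
K(V) = (-6 + V)/(10/7 + V) (K(V) = (V + ((-2)**3 - 1*(-2)))/(V - 10/(-7)) = (V + (-8 + 2))/(V - 10*(-1/7)) = (V - 6)/(V + 10/7) = (-6 + V)/(10/7 + V))
-97 + 62*K(S(6, -4)) = -97 + 62*(7*(-6 - 4)/(10 + 7*(-4))) = -97 + 62*(7*(-10)/(10 - 28)) = -97 + 62*(7*(-10)/(-18)) = -97 + 62*(7*(-1/18)*(-10)) = -97 + 62*(35/9) = -97 + 2170/9 = 1297/9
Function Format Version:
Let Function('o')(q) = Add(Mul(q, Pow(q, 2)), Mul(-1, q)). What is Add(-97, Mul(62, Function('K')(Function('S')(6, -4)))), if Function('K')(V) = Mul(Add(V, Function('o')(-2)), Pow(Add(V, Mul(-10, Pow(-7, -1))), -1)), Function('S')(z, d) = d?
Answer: Rational(1297, 9) ≈ 144.11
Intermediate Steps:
Function('o')(q) = Add(Pow(q, 3), Mul(-1, q))
Function('K')(V) = Mul(Pow(Add(Rational(10, 7), V), -1), Add(-6, V)) (Function('K')(V) = Mul(Add(V, Add(Pow(-2, 3), Mul(-1, -2))), Pow(Add(V, Mul(-10, Pow(-7, -1))), -1)) = Mul(Add(V, Add(-8, 2)), Pow(Add(V, Mul(-10, Rational(-1, 7))), -1)) = Mul(Add(V, -6), Pow(Add(V, Rational(10, 7)), -1)) = Mul(Add(-6, V), Pow(Add(Rational(10, 7), V), -1)) = Mul(Pow(Add(Rational(10, 7), V), -1), Add(-6, V)))
Add(-97, Mul(62, Function('K')(Function('S')(6, -4)))) = Add(-97, Mul(62, Mul(7, Pow(Add(10, Mul(7, -4)), -1), Add(-6, -4)))) = Add(-97, Mul(62, Mul(7, Pow(Add(10, -28), -1), -10))) = Add(-97, Mul(62, Mul(7, Pow(-18, -1), -10))) = Add(-97, Mul(62, Mul(7, Rational(-1, 18), -10))) = Add(-97, Mul(62, Rational(35, 9))) = Add(-97, Rational(2170, 9)) = Rational(1297, 9)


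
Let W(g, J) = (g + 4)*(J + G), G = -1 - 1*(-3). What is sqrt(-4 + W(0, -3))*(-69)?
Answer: -138*I*sqrt(2) ≈ -195.16*I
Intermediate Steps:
G = 2 (G = -1 + 3 = 2)
W(g, J) = (2 + J)*(4 + g) (W(g, J) = (g + 4)*(J + 2) = (4 + g)*(2 + J) = (2 + J)*(4 + g))
sqrt(-4 + W(0, -3))*(-69) = sqrt(-4 + (8 + 2*0 + 4*(-3) - 3*0))*(-69) = sqrt(-4 + (8 + 0 - 12 + 0))*(-69) = sqrt(-4 - 4)*(-69) = sqrt(-8)*(-69) = (2*I*sqrt(2))*(-69) = -138*I*sqrt(2)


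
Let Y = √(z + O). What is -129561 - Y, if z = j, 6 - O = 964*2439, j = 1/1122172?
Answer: -129561 - I*√335081827254233/11938 ≈ -1.2956e+5 - 1533.4*I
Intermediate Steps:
j = 1/1122172 ≈ 8.9113e-7
O = -2351190 (O = 6 - 964*2439 = 6 - 1*2351196 = 6 - 2351196 = -2351190)
z = 1/1122172 ≈ 8.9113e-7
Y = I*√335081827254233/11938 (Y = √(1/1122172 - 2351190) = √(-2638439584679/1122172) = I*√335081827254233/11938 ≈ 1533.4*I)
-129561 - Y = -129561 - I*√335081827254233/11938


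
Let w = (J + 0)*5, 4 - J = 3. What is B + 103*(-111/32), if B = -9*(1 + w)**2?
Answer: -21801/32 ≈ -681.28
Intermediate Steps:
J = 1 (J = 4 - 1*3 = 4 - 3 = 1)
w = 5 (w = (1 + 0)*5 = 1*5 = 5)
B = -324 (B = -9*(1 + 5)**2 = -9*6**2 = -9*36 = -324)
B + 103*(-111/32) = -324 + 103*(-111/32) = -324 - 11433/32 = -21801/32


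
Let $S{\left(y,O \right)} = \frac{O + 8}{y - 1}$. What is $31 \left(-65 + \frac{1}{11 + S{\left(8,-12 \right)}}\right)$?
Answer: $- \frac{146878}{73} \approx -2012.0$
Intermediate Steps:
$S{\left(y,O \right)} = \frac{8 + O}{-1 + y}$
$31 \left(-65 + \frac{1}{11 + S{\left(8,-12 \right)}}\right) = 31 \left(-65 + \frac{1}{11 + \frac{8 - 12}{-1 + 8}}\right) = 31 \left(-65 + \frac{1}{11 + \frac{1}{7} \left(-4\right)}\right) = 31 \left(-65 + \frac{1}{11 - \frac{4}{7}}\right) = 31 \left(-65 + \frac{1}{\frac{73}{7}}\right) = 31 \left(-65 + \frac{7}{73}\right) = 31 \left(- \frac{4738}{73}\right) = - \frac{146878}{73}$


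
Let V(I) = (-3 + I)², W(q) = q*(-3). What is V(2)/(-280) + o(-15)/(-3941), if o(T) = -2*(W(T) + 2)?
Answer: 3197/157640 ≈ 0.020280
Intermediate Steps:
W(q) = -3*q
o(T) = -4 + 6*T (o(T) = -2*(-3*T + 2) = -2*(2 - 3*T) = -4 + 6*T)
V(2)/(-280) + o(-15)/(-3941) = (-3 + 2)²/(-280) + (-4 + 6*(-15))/(-3941) = (-1)²*(-1/280) + (-4 - 90)*(-1/3941) = 1*(-1/280) - 94*(-1/3941) = -1/280 + 94/3941 = 3197/157640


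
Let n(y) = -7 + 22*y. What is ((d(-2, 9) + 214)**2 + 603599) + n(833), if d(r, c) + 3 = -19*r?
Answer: 683919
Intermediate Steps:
d(r, c) = -3 - 19*r
((d(-2, 9) + 214)**2 + 603599) + n(833) = (((-3 - 19*(-2)) + 214)**2 + 603599) + (-7 + 22*833) = (((-3 + 38) + 214)**2 + 603599) + (-7 + 18326) = ((35 + 214)**2 + 603599) + 18319 = (249**2 + 603599) + 18319 = (62001 + 603599) + 18319 = 665600 + 18319 = 683919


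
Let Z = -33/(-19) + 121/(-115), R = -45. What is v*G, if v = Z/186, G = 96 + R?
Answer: 12716/67735 ≈ 0.18773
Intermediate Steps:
Z = 1496/2185 (Z = -33*(-1/19) + 121*(-1/115) = 33/19 - 121/115 = 1496/2185 ≈ 0.68467)
G = 51 (G = 96 - 45 = 51)
v = 748/203205 (v = (1496/2185)/186 = (1496/2185)*(1/186) = 748/203205 ≈ 0.0036810)
v*G = (748/203205)*51 = 12716/67735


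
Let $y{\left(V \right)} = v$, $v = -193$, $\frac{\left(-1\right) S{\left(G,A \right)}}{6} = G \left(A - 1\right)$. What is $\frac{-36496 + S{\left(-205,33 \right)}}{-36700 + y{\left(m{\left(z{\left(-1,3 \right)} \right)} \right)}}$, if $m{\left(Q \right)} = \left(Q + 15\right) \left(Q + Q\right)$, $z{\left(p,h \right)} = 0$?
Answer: $- \frac{2864}{36893} \approx -0.07763$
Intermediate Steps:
$S{\left(G,A \right)} = - 6 G \left(-1 + A\right)$ ($S{\left(G,A \right)} = - 6 G \left(A - 1\right) = - 6 G \left(-1 + A\right)$)
$m{\left(Q \right)} = 2 Q \left(15 + Q\right)$ ($m{\left(Q \right)} = \left(15 + Q\right) 2 Q = 2 Q \left(15 + Q\right)$)
$y{\left(V \right)} = -193$
$\frac{-36496 + S{\left(-205,33 \right)}}{-36700 + y{\left(m{\left(z{\left(-1,3 \right)} \right)} \right)}} = \frac{-36496 + 6 \left(-205\right) \left(1 - 33\right)}{-36700 - 193} = \frac{-36496 + 6 \left(-205\right) \left(1 - 33\right)}{-36893} = \left(-36496 + 6 \left(-205\right) \left(-32\right)\right) \left(- \frac{1}{36893}\right) = \left(-36496 + 39360\right) \left(- \frac{1}{36893}\right) = 2864 \left(- \frac{1}{36893}\right) = - \frac{2864}{36893}$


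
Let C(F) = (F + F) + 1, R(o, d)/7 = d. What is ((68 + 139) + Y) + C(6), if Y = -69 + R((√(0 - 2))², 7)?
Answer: 200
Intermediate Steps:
R(o, d) = 7*d
C(F) = 1 + 2*F (C(F) = 2*F + 1 = 1 + 2*F)
Y = -20 (Y = -69 + 7*7 = -69 + 49 = -20)
((68 + 139) + Y) + C(6) = ((68 + 139) - 20) + (1 + 2*6) = (207 - 20) + (1 + 12) = 187 + 13 = 200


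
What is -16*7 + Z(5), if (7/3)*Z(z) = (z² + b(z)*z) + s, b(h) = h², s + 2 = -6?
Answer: -358/7 ≈ -51.143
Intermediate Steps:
s = -8 (s = -2 - 6 = -8)
Z(z) = -24/7 + 3*z²/7 + 3*z³/7 (Z(z) = 3*((z² + z²*z) - 8)/7 = 3*((z² + z³) - 8)/7 = 3*(-8 + z² + z³)/7 = -24/7 + 3*z²/7 + 3*z³/7)
-16*7 + Z(5) = -16*7 + (-24/7 + (3/7)*5² + (3/7)*5³) = -112 + (-24/7 + (3/7)*25 + (3/7)*125) = -112 + (-24/7 + 75/7 + 375/7) = -112 + 426/7 = -358/7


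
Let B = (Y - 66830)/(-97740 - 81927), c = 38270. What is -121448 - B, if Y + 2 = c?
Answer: -21820226378/179667 ≈ -1.2145e+5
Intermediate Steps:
Y = 38268 (Y = -2 + 38270 = 38268)
B = 28562/179667 (B = (38268 - 66830)/(-97740 - 81927) = -28562/(-179667) = -28562*(-1/179667) = 28562/179667 ≈ 0.15897)
-121448 - B = -121448 - 1*28562/179667 = -121448 - 28562/179667 = -21820226378/179667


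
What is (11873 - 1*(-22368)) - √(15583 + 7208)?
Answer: 34241 - √22791 ≈ 34090.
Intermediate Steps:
(11873 - 1*(-22368)) - √(15583 + 7208) = (11873 + 22368) - √22791 = 34241 - √22791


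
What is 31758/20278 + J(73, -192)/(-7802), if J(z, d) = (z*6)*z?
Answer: -100148214/39552239 ≈ -2.5320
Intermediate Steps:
J(z, d) = 6*z² (J(z, d) = (6*z)*z = 6*z²)
31758/20278 + J(73, -192)/(-7802) = 31758/20278 + (6*73²)/(-7802) = 31758*(1/20278) + (6*5329)*(-1/7802) = 15879/10139 + 31974*(-1/7802) = 15879/10139 - 15987/3901 = -100148214/39552239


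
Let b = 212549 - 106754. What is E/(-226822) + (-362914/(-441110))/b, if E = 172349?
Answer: -4503341841347/5926738521150 ≈ -0.75983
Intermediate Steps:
b = 105795
E/(-226822) + (-362914/(-441110))/b = 172349/(-226822) - 362914/(-441110)/105795 = 172349*(-1/226822) - 362914*(-1/441110)*(1/105795) = -193/254 + (181457/220555)*(1/105795) = -193/254 + 181457/23333616225 = -4503341841347/5926738521150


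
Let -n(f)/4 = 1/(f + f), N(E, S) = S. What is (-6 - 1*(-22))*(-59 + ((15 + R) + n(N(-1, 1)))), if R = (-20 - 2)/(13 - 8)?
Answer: -4032/5 ≈ -806.40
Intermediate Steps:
R = -22/5 ≈ -4.4000
n(f) = -2/f (n(f) = -4/(f + f) = -4*1/(2*f) = -2/f)
(-6 - 1*(-22))*(-59 + ((15 + R) + n(N(-1, 1)))) = (-6 - 1*(-22))*(-59 + ((15 - 22/5) - 2/1)) = (-6 + 22)*(-59 + (53/5 - 2*1)) = 16*(-59 + (53/5 - 2)) = 16*(-59 + 43/5) = 16*(-252/5) = -4032/5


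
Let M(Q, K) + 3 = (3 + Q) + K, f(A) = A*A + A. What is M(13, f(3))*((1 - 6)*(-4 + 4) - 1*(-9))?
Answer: 225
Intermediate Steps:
f(A) = A + A² (f(A) = A² + A = A + A²)
M(Q, K) = K + Q (M(Q, K) = -3 + ((3 + Q) + K) = -3 + (3 + K + Q) = K + Q)
M(13, f(3))*((1 - 6)*(-4 + 4) - 1*(-9)) = (3*(1 + 3) + 13)*((1 - 6)*(-4 + 4) - 1*(-9)) = (3*4 + 13)*(-5*0 + 9) = (12 + 13)*(0 + 9) = 25*9 = 225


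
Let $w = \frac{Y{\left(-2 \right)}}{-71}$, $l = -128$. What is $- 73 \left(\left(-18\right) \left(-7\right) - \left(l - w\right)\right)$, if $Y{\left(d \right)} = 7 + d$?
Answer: $- \frac{1316117}{71} \approx -18537.0$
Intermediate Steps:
$w = - \frac{5}{71}$ ($w = \frac{7 - 2}{-71} = 5 \left(- \frac{1}{71}\right) = - \frac{5}{71} \approx -0.070423$)
$- 73 \left(\left(-18\right) \left(-7\right) - \left(l - w\right)\right) = - 73 \left(\left(-18\right) \left(-7\right) - - \frac{9083}{71}\right) = - 73 \left(126 + \left(- \frac{5}{71} + 128\right)\right) = - 73 \left(126 + \frac{9083}{71}\right) = \left(-73\right) \frac{18029}{71} = - \frac{1316117}{71}$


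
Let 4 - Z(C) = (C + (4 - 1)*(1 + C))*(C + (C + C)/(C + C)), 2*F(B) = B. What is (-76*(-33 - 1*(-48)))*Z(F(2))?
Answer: 11400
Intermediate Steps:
F(B) = B/2
Z(C) = 4 - (1 + C)*(3 + 4*C) (Z(C) = 4 - (C + (4 - 1)*(1 + C))*(C + (C + C)/(C + C)) = 4 - (C + 3*(1 + C))*(C + (2*C)/((2*C))) = 4 - (C + (3 + 3*C))*(C + (2*C)*(1/(2*C))) = 4 - (3 + 4*C)*(C + 1) = 4 - (3 + 4*C)*(1 + C) = 4 - (1 + C)*(3 + 4*C))
(-76*(-33 - 1*(-48)))*Z(F(2)) = (-76*(-33 - 1*(-48)))*(1 - 7*2/2 - 4*1²) = (-76*(-33 + 48))*(1 - 7*1 - 4*1²) = (-76*15)*(1 - 7 - 4*1) = -1140*(1 - 7 - 4) = -1140*(-10) = 11400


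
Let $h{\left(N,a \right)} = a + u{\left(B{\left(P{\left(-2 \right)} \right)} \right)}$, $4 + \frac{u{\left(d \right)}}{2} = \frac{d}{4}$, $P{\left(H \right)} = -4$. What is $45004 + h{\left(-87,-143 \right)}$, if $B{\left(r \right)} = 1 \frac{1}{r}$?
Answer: $\frac{358823}{8} \approx 44853.0$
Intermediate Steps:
$B{\left(r \right)} = \frac{1}{r}$
$u{\left(d \right)} = -8 + \frac{d}{2}$ ($u{\left(d \right)} = -8 + 2 \frac{d}{4} = -8 + \frac{d}{2}$)
$h{\left(N,a \right)} = - \frac{65}{8} + a$ ($h{\left(N,a \right)} = a - \left(8 - \frac{1}{2 \left(-4\right)}\right) = a + \left(-8 + \frac{1}{2} \left(- \frac{1}{4}\right)\right) = a - \frac{65}{8} = - \frac{65}{8} + a$)
$45004 + h{\left(-87,-143 \right)} = 45004 - \frac{1209}{8} = \frac{358823}{8}$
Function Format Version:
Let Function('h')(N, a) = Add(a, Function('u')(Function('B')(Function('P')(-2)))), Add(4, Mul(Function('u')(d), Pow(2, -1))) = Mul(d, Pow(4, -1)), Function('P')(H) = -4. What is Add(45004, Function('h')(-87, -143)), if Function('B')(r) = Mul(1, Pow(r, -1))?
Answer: Rational(358823, 8) ≈ 44853.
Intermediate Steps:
Function('B')(r) = Pow(r, -1)
Function('u')(d) = Add(-8, Mul(Rational(1, 2), d)) (Function('u')(d) = Add(-8, Mul(2, Mul(d, Pow(4, -1)))) = Add(-8, Mul(2, Mul(d, Rational(1, 4)))) = Add(-8, Mul(2, Mul(Rational(1, 4), d))) = Add(-8, Mul(Rational(1, 2), d)))
Function('h')(N, a) = Add(Rational(-65, 8), a) (Function('h')(N, a) = Add(a, Add(-8, Mul(Rational(1, 2), Pow(-4, -1)))) = Add(a, Add(-8, Mul(Rational(1, 2), Rational(-1, 4)))) = Add(a, Add(-8, Rational(-1, 8))) = Add(a, Rational(-65, 8)) = Add(Rational(-65, 8), a))
Add(45004, Function('h')(-87, -143)) = Add(45004, Add(Rational(-65, 8), -143)) = Add(45004, Rational(-1209, 8)) = Rational(358823, 8)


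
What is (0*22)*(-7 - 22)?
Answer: 0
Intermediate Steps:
(0*22)*(-7 - 22) = 0*(-29) = 0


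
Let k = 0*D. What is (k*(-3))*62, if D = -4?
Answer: 0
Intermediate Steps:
k = 0 (k = 0*(-4) = 0)
(k*(-3))*62 = (0*(-3))*62 = 0*62 = 0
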